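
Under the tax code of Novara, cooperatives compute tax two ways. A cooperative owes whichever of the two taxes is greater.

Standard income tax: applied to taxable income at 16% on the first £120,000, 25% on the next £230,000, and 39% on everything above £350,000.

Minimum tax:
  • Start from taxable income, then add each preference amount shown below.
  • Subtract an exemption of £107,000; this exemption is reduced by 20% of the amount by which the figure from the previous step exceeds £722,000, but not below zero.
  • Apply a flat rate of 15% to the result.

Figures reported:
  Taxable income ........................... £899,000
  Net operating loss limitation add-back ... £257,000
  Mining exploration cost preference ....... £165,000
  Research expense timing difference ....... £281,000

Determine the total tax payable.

Minimum tax:
  Adjusted income: £899,000 + £257,000 + £165,000 + £281,000 = £1,602,000
  Exemption: 20% × (£1,602,000 − £722,000) = £176,000 ≥ £107,000, so the exemption is fully phased out
  Base: £1,602,000 − £0 = £1,602,000
  £1,602,000 × 15% = £240,300

Standard income tax:
  £120,000 × 16% = £19,200
  £230,000 × 25% = £57,500
  £549,000 × 39% = £214,110
  → £290,810

£290,810 > £240,300, so the standard income tax governs.

£290,810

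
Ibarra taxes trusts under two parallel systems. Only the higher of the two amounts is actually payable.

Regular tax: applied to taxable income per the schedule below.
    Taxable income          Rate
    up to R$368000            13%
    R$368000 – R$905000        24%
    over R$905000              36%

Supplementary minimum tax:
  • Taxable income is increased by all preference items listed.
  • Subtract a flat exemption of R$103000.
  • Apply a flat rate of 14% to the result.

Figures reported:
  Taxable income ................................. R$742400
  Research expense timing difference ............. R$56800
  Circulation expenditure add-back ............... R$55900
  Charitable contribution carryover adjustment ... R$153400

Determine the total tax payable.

R$137696

Regular tax:
  R$368000 × 13% = R$47840
  R$374400 × 24% = R$89856
  → R$137696

Supplementary minimum tax:
  Adjusted income: R$742400 + R$56800 + R$55900 + R$153400 = R$1008500
  Less exemption R$103000 → base R$905500
  R$905500 × 14% = R$126770

R$137696 > R$126770, so the regular tax governs.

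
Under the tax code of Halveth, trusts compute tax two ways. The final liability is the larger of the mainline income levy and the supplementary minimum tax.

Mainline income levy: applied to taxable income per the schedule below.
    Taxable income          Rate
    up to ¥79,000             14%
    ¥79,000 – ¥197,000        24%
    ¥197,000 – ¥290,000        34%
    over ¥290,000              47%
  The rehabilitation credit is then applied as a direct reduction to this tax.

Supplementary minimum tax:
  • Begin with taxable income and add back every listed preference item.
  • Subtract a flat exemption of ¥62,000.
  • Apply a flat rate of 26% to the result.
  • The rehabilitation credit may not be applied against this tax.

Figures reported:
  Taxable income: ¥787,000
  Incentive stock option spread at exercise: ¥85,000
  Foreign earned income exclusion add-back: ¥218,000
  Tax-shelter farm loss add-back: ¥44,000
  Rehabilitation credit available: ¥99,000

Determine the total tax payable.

¥278,720

Supplementary minimum tax:
  Adjusted income: ¥787,000 + ¥85,000 + ¥218,000 + ¥44,000 = ¥1,134,000
  Less exemption ¥62,000 → base ¥1,072,000
  ¥1,072,000 × 26% = ¥278,720

Mainline income levy:
  ¥79,000 × 14% = ¥11,060
  ¥118,000 × 24% = ¥28,320
  ¥93,000 × 34% = ¥31,620
  ¥497,000 × 47% = ¥233,590
  → ¥304,590
  Less rehabilitation credit ¥99,000 → ¥205,590

¥278,720 > ¥205,590, so the supplementary minimum tax is the binding amount.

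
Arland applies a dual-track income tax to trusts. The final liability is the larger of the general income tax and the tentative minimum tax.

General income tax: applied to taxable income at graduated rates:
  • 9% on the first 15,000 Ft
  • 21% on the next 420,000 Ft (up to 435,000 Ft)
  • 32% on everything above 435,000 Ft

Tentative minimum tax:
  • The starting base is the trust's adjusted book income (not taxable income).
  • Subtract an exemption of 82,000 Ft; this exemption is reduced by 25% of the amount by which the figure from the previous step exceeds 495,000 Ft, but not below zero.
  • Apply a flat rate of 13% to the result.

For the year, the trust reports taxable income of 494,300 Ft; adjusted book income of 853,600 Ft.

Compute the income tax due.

110,968 Ft

Tentative minimum tax:
  Base (adjusted book income): 853,600 Ft
  Exemption: 25% × (853,600 Ft − 495,000 Ft) = 89,650 Ft ≥ 82,000 Ft, so the exemption is fully phased out
  Base: 853,600 Ft − 0 Ft = 853,600 Ft
  853,600 Ft × 13% = 110,968 Ft

General income tax:
  15,000 Ft × 9% = 1,350 Ft
  420,000 Ft × 21% = 88,200 Ft
  59,300 Ft × 32% = 18,976 Ft
  → 108,526 Ft

110,968 Ft > 108,526 Ft, so the tentative minimum tax is the binding amount.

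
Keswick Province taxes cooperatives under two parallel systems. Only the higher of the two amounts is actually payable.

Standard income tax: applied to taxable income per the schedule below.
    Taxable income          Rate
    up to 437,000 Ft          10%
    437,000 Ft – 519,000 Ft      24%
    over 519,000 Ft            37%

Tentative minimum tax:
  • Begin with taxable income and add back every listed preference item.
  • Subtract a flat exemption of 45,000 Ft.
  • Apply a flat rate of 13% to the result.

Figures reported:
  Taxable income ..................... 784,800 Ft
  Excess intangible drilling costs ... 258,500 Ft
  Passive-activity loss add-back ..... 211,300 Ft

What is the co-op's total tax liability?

161,726 Ft

Tentative minimum tax:
  Adjusted income: 784,800 Ft + 258,500 Ft + 211,300 Ft = 1,254,600 Ft
  Less exemption 45,000 Ft → base 1,209,600 Ft
  1,209,600 Ft × 13% = 157,248 Ft

Standard income tax:
  437,000 Ft × 10% = 43,700 Ft
  82,000 Ft × 24% = 19,680 Ft
  265,800 Ft × 37% = 98,346 Ft
  → 161,726 Ft

161,726 Ft > 157,248 Ft, so the standard income tax governs.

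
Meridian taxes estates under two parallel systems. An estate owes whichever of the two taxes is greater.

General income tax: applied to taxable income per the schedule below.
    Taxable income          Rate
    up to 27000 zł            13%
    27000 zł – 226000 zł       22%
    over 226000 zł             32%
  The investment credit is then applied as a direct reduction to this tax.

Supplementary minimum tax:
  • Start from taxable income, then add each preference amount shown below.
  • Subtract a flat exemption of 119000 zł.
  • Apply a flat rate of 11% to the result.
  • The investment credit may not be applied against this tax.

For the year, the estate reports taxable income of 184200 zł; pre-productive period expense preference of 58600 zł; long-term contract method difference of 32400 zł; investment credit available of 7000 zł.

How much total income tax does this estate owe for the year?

31094 zł

Supplementary minimum tax:
  Adjusted income: 184200 zł + 58600 zł + 32400 zł = 275200 zł
  Less exemption 119000 zł → base 156200 zł
  156200 zł × 11% = 17182 zł

General income tax:
  27000 zł × 13% = 3510 zł
  157200 zł × 22% = 34584 zł
  → 38094 zł
  Less investment credit 7000 zł → 31094 zł

31094 zł > 17182 zł, so the general income tax governs.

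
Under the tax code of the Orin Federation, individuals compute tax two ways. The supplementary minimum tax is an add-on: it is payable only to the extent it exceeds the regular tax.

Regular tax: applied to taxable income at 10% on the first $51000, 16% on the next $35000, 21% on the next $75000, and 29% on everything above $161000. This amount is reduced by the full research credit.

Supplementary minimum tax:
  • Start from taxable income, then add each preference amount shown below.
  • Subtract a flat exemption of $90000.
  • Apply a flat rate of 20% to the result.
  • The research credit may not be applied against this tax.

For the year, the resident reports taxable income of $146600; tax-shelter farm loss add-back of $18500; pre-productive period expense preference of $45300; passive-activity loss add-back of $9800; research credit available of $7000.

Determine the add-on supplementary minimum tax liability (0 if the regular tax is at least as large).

$9614

Regular tax:
  $51000 × 10% = $5100
  $35000 × 16% = $5600
  $60600 × 21% = $12726
  → $23426
  Less research credit $7000 → $16426

Supplementary minimum tax:
  Adjusted income: $146600 + $18500 + $45300 + $9800 = $220200
  Less exemption $90000 → base $130200
  $130200 × 20% = $26040

Excess of supplementary minimum tax over regular tax: $26040 − $16426 = $9614.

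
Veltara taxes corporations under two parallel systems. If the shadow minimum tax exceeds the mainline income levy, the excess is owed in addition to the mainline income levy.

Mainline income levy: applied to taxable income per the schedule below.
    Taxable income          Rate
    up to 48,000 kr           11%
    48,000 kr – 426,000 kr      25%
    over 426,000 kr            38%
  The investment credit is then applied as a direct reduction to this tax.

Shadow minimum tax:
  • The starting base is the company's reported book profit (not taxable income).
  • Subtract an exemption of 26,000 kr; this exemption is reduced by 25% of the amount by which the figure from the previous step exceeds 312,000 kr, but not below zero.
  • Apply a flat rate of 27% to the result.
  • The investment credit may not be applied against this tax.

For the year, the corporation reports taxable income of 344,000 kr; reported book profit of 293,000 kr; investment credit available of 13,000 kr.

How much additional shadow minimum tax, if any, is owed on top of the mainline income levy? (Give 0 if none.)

5,810 kr

Shadow minimum tax:
  Base (reported book profit): 293,000 kr
  Exemption: 293,000 kr ≤ 312,000 kr, so full 26,000 kr applies
  Base: 293,000 kr − 26,000 kr = 267,000 kr
  267,000 kr × 27% = 72,090 kr

Mainline income levy:
  48,000 kr × 11% = 5,280 kr
  296,000 kr × 25% = 74,000 kr
  → 79,280 kr
  Less investment credit 13,000 kr → 66,280 kr

Excess of shadow minimum tax over mainline income levy: 72,090 kr − 66,280 kr = 5,810 kr.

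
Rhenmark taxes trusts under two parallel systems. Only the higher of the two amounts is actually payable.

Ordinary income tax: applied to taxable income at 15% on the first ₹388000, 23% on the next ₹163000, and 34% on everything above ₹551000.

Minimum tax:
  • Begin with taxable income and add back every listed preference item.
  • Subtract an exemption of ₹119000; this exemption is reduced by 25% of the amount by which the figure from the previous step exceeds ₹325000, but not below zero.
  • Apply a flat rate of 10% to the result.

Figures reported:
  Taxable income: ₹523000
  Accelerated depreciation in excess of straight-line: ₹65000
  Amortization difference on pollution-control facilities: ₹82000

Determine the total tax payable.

₹89250

Ordinary income tax:
  ₹388000 × 15% = ₹58200
  ₹135000 × 23% = ₹31050
  → ₹89250

Minimum tax:
  Adjusted income: ₹523000 + ₹65000 + ₹82000 = ₹670000
  Exemption: ₹119000 − 25% × (₹670000 − ₹325000) = ₹119000 − ₹86250 = ₹32750
  Base: ₹670000 − ₹32750 = ₹637250
  ₹637250 × 10% = ₹63725

₹89250 > ₹63725, so the ordinary income tax governs.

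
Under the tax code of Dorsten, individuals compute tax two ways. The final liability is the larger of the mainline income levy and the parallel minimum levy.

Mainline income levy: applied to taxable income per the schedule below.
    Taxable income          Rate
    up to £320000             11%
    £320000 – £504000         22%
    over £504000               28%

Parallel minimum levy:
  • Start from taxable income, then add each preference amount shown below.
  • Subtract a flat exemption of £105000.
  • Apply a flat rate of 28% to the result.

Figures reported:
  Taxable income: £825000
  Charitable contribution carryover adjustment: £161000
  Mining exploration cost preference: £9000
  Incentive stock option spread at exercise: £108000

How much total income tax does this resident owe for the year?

£279440

Parallel minimum levy:
  Adjusted income: £825000 + £161000 + £9000 + £108000 = £1103000
  Less exemption £105000 → base £998000
  £998000 × 28% = £279440

Mainline income levy:
  £320000 × 11% = £35200
  £184000 × 22% = £40480
  £321000 × 28% = £89880
  → £165560

£279440 > £165560, so the parallel minimum levy is the binding amount.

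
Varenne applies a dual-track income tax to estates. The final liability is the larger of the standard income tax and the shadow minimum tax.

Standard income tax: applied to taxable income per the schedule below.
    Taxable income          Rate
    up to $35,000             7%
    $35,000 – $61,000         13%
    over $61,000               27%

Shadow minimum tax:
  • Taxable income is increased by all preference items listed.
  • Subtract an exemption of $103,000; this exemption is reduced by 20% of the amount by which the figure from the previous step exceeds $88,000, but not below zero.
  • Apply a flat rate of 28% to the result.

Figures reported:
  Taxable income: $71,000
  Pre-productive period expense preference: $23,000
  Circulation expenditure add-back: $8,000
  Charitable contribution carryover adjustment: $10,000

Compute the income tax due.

$8,530

Standard income tax:
  $35,000 × 7% = $2,450
  $26,000 × 13% = $3,380
  $10,000 × 27% = $2,700
  → $8,530

Shadow minimum tax:
  Adjusted income: $71,000 + $23,000 + $8,000 + $10,000 = $112,000
  Exemption: $103,000 − 20% × ($112,000 − $88,000) = $103,000 − $4,800 = $98,200
  Base: $112,000 − $98,200 = $13,800
  $13,800 × 28% = $3,864

$8,530 > $3,864, so the standard income tax governs.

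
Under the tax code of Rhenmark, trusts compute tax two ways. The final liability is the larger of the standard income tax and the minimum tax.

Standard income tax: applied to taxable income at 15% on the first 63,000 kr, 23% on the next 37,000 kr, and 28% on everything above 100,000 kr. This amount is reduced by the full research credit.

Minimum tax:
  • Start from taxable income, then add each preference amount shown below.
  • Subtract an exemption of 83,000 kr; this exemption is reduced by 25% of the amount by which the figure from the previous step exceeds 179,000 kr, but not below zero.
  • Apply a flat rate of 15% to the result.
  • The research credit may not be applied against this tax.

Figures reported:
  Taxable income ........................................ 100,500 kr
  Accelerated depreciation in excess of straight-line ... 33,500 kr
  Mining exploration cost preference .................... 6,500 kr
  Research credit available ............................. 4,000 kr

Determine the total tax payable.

14,100 kr

Standard income tax:
  63,000 kr × 15% = 9,450 kr
  37,000 kr × 23% = 8,510 kr
  500 kr × 28% = 140 kr
  → 18,100 kr
  Less research credit 4,000 kr → 14,100 kr

Minimum tax:
  Adjusted income: 100,500 kr + 33,500 kr + 6,500 kr = 140,500 kr
  Exemption: 140,500 kr ≤ 179,000 kr, so full 83,000 kr applies
  Base: 140,500 kr − 83,000 kr = 57,500 kr
  57,500 kr × 15% = 8,625 kr

14,100 kr > 8,625 kr, so the standard income tax governs.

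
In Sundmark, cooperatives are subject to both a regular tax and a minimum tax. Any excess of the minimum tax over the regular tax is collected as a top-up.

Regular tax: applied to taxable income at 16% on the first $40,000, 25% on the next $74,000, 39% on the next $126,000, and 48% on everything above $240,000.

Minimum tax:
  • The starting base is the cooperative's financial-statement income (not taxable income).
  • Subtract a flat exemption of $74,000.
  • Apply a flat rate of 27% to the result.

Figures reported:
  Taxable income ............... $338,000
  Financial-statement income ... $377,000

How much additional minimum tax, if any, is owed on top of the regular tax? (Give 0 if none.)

$0

Minimum tax:
  Base (financial-statement income): $377,000
  Less exemption $74,000 → base $303,000
  $303,000 × 27% = $81,810

Regular tax:
  $40,000 × 16% = $6,400
  $74,000 × 25% = $18,500
  $126,000 × 39% = $49,140
  $98,000 × 48% = $47,040
  → $121,080

$81,810 ≤ $121,080, so no add-on is due.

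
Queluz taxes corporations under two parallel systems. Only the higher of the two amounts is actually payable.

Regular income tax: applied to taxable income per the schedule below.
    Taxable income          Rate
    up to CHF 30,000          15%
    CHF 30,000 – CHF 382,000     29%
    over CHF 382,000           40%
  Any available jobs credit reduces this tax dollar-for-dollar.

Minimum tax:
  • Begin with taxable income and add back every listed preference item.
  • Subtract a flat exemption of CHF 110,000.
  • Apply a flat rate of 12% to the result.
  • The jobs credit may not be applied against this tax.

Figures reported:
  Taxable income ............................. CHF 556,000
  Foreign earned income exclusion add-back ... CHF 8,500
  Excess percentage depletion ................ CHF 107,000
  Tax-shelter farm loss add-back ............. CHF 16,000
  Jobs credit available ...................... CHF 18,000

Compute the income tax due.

CHF 158,180

Minimum tax:
  Adjusted income: CHF 556,000 + CHF 8,500 + CHF 107,000 + CHF 16,000 = CHF 687,500
  Less exemption CHF 110,000 → base CHF 577,500
  CHF 577,500 × 12% = CHF 69,300

Regular income tax:
  CHF 30,000 × 15% = CHF 4,500
  CHF 352,000 × 29% = CHF 102,080
  CHF 174,000 × 40% = CHF 69,600
  → CHF 176,180
  Less jobs credit CHF 18,000 → CHF 158,180

CHF 158,180 > CHF 69,300, so the regular income tax governs.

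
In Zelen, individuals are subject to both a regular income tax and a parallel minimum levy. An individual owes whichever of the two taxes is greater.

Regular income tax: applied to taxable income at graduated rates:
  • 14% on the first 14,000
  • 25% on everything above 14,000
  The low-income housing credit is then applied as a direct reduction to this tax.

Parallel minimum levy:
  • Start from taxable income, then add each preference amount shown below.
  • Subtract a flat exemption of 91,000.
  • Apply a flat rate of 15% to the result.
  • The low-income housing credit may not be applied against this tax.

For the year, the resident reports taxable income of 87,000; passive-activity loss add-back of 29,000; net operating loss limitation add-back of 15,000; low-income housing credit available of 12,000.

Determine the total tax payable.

8,210

Parallel minimum levy:
  Adjusted income: 87,000 + 29,000 + 15,000 = 131,000
  Less exemption 91,000 → base 40,000
  40,000 × 15% = 6,000

Regular income tax:
  14,000 × 14% = 1,960
  73,000 × 25% = 18,250
  → 20,210
  Less low-income housing credit 12,000 → 8,210

8,210 > 6,000, so the regular income tax governs.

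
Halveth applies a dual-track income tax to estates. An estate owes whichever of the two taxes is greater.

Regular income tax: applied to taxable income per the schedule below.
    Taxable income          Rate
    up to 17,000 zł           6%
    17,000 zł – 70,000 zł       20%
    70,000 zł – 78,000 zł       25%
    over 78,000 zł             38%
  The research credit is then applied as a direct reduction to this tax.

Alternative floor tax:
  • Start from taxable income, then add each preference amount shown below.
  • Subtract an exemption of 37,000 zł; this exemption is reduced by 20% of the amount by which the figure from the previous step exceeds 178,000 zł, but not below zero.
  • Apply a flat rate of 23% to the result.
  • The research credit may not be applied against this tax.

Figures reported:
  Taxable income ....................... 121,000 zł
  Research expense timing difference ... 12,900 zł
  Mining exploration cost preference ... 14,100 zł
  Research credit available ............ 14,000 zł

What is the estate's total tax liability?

Regular income tax:
  17,000 zł × 6% = 1,020 zł
  53,000 zł × 20% = 10,600 zł
  8,000 zł × 25% = 2,000 zł
  43,000 zł × 38% = 16,340 zł
  → 29,960 zł
  Less research credit 14,000 zł → 15,960 zł

Alternative floor tax:
  Adjusted income: 121,000 zł + 12,900 zł + 14,100 zł = 148,000 zł
  Exemption: 148,000 zł ≤ 178,000 zł, so full 37,000 zł applies
  Base: 148,000 zł − 37,000 zł = 111,000 zł
  111,000 zł × 23% = 25,530 zł

25,530 zł > 15,960 zł, so the alternative floor tax is the binding amount.

25,530 zł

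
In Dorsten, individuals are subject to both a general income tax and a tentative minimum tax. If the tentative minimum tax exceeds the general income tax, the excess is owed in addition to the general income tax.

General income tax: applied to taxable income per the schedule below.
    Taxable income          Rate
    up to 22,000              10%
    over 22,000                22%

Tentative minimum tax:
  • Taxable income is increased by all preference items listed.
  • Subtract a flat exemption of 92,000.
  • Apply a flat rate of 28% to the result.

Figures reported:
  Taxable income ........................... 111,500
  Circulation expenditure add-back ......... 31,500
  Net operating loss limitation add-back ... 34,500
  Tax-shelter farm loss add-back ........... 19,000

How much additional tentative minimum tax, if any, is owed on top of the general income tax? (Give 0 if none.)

7,370

General income tax:
  22,000 × 10% = 2,200
  89,500 × 22% = 19,690
  → 21,890

Tentative minimum tax:
  Adjusted income: 111,500 + 31,500 + 34,500 + 19,000 = 196,500
  Less exemption 92,000 → base 104,500
  104,500 × 28% = 29,260

Excess of tentative minimum tax over general income tax: 29,260 − 21,890 = 7,370.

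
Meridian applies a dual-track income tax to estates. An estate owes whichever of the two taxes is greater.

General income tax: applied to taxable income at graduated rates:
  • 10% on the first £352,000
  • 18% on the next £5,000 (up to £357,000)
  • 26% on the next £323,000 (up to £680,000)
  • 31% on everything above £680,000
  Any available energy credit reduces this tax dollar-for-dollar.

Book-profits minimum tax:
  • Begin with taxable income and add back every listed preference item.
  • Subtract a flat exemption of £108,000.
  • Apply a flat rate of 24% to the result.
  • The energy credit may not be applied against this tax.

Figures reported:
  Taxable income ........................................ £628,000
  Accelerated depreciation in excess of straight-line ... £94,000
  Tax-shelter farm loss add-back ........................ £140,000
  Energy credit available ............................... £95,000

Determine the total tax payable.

General income tax:
  £352,000 × 10% = £35,200
  £5,000 × 18% = £900
  £271,000 × 26% = £70,460
  → £106,560
  Less energy credit £95,000 → £11,560

Book-profits minimum tax:
  Adjusted income: £628,000 + £94,000 + £140,000 = £862,000
  Less exemption £108,000 → base £754,000
  £754,000 × 24% = £180,960

£180,960 > £11,560, so the book-profits minimum tax is the binding amount.

£180,960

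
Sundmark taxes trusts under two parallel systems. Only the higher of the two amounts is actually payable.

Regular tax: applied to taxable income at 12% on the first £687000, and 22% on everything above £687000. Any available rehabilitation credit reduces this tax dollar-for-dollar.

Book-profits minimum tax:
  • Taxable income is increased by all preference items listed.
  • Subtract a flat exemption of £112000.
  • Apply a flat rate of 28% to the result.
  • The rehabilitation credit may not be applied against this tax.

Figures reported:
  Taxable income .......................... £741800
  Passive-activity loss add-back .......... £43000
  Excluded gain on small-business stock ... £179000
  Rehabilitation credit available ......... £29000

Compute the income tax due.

Regular tax:
  £687000 × 12% = £82440
  £54800 × 22% = £12056
  → £94496
  Less rehabilitation credit £29000 → £65496

Book-profits minimum tax:
  Adjusted income: £741800 + £43000 + £179000 = £963800
  Less exemption £112000 → base £851800
  £851800 × 28% = £238504

£238504 > £65496, so the book-profits minimum tax is the binding amount.

£238504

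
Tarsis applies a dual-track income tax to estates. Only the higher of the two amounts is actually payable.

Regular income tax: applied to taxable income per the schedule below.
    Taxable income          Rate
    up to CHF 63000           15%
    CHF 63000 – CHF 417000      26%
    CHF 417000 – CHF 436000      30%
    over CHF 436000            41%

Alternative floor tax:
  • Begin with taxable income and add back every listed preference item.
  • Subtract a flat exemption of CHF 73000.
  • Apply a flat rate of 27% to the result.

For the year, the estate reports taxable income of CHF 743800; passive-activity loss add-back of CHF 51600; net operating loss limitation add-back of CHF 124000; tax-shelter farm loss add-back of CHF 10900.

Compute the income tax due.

Regular income tax:
  CHF 63000 × 15% = CHF 9450
  CHF 354000 × 26% = CHF 92040
  CHF 19000 × 30% = CHF 5700
  CHF 307800 × 41% = CHF 126198
  → CHF 233388

Alternative floor tax:
  Adjusted income: CHF 743800 + CHF 51600 + CHF 124000 + CHF 10900 = CHF 930300
  Less exemption CHF 73000 → base CHF 857300
  CHF 857300 × 27% = CHF 231471

CHF 233388 > CHF 231471, so the regular income tax governs.

CHF 233388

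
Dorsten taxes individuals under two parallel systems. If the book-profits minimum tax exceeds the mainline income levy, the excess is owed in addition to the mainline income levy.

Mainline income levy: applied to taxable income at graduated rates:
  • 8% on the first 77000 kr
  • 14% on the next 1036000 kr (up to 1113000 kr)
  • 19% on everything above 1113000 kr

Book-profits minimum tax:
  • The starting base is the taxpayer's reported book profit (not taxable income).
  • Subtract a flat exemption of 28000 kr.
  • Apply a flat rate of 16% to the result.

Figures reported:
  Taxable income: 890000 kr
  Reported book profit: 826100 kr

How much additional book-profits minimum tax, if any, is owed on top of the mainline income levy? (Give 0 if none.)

7716 kr

Mainline income levy:
  77000 kr × 8% = 6160 kr
  813000 kr × 14% = 113820 kr
  → 119980 kr

Book-profits minimum tax:
  Base (reported book profit): 826100 kr
  Less exemption 28000 kr → base 798100 kr
  798100 kr × 16% = 127696 kr

Excess of book-profits minimum tax over mainline income levy: 127696 kr − 119980 kr = 7716 kr.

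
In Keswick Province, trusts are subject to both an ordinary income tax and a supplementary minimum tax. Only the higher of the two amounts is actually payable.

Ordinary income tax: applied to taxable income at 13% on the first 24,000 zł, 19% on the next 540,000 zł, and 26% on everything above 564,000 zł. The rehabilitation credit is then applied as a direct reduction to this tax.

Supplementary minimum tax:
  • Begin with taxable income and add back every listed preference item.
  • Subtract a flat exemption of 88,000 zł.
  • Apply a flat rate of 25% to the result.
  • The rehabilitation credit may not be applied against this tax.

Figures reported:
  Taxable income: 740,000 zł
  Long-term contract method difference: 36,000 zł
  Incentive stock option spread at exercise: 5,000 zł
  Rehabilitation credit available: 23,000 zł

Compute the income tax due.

Supplementary minimum tax:
  Adjusted income: 740,000 zł + 36,000 zł + 5,000 zł = 781,000 zł
  Less exemption 88,000 zł → base 693,000 zł
  693,000 zł × 25% = 173,250 zł

Ordinary income tax:
  24,000 zł × 13% = 3,120 zł
  540,000 zł × 19% = 102,600 zł
  176,000 zł × 26% = 45,760 zł
  → 151,480 zł
  Less rehabilitation credit 23,000 zł → 128,480 zł

173,250 zł > 128,480 zł, so the supplementary minimum tax is the binding amount.

173,250 zł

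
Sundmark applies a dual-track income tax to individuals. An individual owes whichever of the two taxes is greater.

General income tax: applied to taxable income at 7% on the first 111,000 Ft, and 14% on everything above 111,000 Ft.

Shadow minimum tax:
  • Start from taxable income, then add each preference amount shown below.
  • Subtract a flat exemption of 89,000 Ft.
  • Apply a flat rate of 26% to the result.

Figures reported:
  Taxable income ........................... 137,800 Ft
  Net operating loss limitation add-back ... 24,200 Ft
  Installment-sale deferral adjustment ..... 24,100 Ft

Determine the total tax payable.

25,246 Ft

Shadow minimum tax:
  Adjusted income: 137,800 Ft + 24,200 Ft + 24,100 Ft = 186,100 Ft
  Less exemption 89,000 Ft → base 97,100 Ft
  97,100 Ft × 26% = 25,246 Ft

General income tax:
  111,000 Ft × 7% = 7,770 Ft
  26,800 Ft × 14% = 3,752 Ft
  → 11,522 Ft

25,246 Ft > 11,522 Ft, so the shadow minimum tax is the binding amount.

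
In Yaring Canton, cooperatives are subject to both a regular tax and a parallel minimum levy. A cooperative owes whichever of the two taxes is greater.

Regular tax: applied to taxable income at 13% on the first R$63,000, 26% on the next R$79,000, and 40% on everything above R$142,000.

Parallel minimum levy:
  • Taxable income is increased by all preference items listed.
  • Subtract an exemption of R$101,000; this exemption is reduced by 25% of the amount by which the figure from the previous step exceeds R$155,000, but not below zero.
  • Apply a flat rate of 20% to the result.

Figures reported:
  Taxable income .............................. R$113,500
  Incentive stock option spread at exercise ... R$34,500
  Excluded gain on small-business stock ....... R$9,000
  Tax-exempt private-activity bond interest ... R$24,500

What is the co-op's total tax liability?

R$21,320

Regular tax:
  R$63,000 × 13% = R$8,190
  R$50,500 × 26% = R$13,130
  → R$21,320

Parallel minimum levy:
  Adjusted income: R$113,500 + R$34,500 + R$9,000 + R$24,500 = R$181,500
  Exemption: R$101,000 − 25% × (R$181,500 − R$155,000) = R$101,000 − R$6,625 = R$94,375
  Base: R$181,500 − R$94,375 = R$87,125
  R$87,125 × 20% = R$17,425

R$21,320 > R$17,425, so the regular tax governs.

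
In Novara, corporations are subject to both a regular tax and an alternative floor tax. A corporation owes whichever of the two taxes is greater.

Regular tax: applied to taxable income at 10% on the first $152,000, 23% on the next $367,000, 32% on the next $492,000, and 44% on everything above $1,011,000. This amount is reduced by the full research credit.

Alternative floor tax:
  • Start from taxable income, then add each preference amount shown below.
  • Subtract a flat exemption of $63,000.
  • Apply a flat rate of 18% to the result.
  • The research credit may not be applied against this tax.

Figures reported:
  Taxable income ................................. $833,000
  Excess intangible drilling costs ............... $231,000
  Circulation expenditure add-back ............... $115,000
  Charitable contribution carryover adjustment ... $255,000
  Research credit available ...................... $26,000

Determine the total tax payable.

$246,780

Alternative floor tax:
  Adjusted income: $833,000 + $231,000 + $115,000 + $255,000 = $1,434,000
  Less exemption $63,000 → base $1,371,000
  $1,371,000 × 18% = $246,780

Regular tax:
  $152,000 × 10% = $15,200
  $367,000 × 23% = $84,410
  $314,000 × 32% = $100,480
  → $200,090
  Less research credit $26,000 → $174,090

$246,780 > $174,090, so the alternative floor tax is the binding amount.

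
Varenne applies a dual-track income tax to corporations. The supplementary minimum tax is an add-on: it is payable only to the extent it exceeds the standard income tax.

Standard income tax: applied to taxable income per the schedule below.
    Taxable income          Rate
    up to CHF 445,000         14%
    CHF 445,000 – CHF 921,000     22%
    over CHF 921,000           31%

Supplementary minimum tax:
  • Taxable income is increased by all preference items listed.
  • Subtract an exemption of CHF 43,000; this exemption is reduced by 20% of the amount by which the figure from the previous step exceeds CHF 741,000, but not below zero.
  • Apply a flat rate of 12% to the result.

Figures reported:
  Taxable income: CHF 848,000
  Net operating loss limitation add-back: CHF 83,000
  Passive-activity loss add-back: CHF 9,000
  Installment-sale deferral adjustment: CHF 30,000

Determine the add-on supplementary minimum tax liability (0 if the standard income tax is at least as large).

CHF 0

Supplementary minimum tax:
  Adjusted income: CHF 848,000 + CHF 83,000 + CHF 9,000 + CHF 30,000 = CHF 970,000
  Exemption: 20% × (CHF 970,000 − CHF 741,000) = CHF 45,800 ≥ CHF 43,000, so the exemption is fully phased out
  Base: CHF 970,000 − CHF 0 = CHF 970,000
  CHF 970,000 × 12% = CHF 116,400

Standard income tax:
  CHF 445,000 × 14% = CHF 62,300
  CHF 403,000 × 22% = CHF 88,660
  → CHF 150,960

CHF 116,400 ≤ CHF 150,960, so no add-on is due.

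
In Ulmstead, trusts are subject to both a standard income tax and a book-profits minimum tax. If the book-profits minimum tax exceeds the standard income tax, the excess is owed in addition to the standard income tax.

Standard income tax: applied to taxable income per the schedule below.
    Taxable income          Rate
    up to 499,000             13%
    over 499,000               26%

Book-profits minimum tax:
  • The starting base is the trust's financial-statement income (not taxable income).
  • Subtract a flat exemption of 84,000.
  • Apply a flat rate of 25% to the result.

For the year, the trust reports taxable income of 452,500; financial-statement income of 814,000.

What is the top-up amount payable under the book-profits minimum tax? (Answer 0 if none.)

Standard income tax:
  452,500 × 13% = 58,825

Book-profits minimum tax:
  Base (financial-statement income): 814,000
  Less exemption 84,000 → base 730,000
  730,000 × 25% = 182,500

Excess of book-profits minimum tax over standard income tax: 182,500 − 58,825 = 123,675.

123,675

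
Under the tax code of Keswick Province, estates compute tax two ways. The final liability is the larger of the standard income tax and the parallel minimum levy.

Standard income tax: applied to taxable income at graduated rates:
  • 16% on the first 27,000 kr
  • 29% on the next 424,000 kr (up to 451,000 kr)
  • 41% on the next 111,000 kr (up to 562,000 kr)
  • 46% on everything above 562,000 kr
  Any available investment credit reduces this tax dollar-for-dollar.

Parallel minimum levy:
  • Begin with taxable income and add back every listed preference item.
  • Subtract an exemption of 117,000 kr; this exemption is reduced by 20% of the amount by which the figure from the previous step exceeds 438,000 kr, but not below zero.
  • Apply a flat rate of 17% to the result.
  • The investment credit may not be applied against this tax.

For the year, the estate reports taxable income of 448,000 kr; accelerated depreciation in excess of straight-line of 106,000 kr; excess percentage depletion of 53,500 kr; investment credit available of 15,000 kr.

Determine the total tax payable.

111,410 kr

Parallel minimum levy:
  Adjusted income: 448,000 kr + 106,000 kr + 53,500 kr = 607,500 kr
  Exemption: 117,000 kr − 20% × (607,500 kr − 438,000 kr) = 117,000 kr − 33,900 kr = 83,100 kr
  Base: 607,500 kr − 83,100 kr = 524,400 kr
  524,400 kr × 17% = 89,148 kr

Standard income tax:
  27,000 kr × 16% = 4,320 kr
  421,000 kr × 29% = 122,090 kr
  → 126,410 kr
  Less investment credit 15,000 kr → 111,410 kr

111,410 kr > 89,148 kr, so the standard income tax governs.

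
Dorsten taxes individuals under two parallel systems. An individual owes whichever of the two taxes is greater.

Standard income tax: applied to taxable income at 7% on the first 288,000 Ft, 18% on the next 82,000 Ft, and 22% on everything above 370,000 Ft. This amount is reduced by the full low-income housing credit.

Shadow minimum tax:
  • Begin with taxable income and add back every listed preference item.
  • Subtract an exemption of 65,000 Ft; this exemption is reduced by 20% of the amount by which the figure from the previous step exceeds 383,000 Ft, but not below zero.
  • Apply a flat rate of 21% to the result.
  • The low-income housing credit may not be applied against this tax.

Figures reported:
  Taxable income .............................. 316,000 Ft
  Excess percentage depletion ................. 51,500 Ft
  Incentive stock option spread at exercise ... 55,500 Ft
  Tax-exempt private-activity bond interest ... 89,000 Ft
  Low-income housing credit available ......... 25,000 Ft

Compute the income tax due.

99,288 Ft

Standard income tax:
  288,000 Ft × 7% = 20,160 Ft
  28,000 Ft × 18% = 5,040 Ft
  → 25,200 Ft
  Less low-income housing credit 25,000 Ft → 200 Ft

Shadow minimum tax:
  Adjusted income: 316,000 Ft + 51,500 Ft + 55,500 Ft + 89,000 Ft = 512,000 Ft
  Exemption: 65,000 Ft − 20% × (512,000 Ft − 383,000 Ft) = 65,000 Ft − 25,800 Ft = 39,200 Ft
  Base: 512,000 Ft − 39,200 Ft = 472,800 Ft
  472,800 Ft × 21% = 99,288 Ft

99,288 Ft > 200 Ft, so the shadow minimum tax is the binding amount.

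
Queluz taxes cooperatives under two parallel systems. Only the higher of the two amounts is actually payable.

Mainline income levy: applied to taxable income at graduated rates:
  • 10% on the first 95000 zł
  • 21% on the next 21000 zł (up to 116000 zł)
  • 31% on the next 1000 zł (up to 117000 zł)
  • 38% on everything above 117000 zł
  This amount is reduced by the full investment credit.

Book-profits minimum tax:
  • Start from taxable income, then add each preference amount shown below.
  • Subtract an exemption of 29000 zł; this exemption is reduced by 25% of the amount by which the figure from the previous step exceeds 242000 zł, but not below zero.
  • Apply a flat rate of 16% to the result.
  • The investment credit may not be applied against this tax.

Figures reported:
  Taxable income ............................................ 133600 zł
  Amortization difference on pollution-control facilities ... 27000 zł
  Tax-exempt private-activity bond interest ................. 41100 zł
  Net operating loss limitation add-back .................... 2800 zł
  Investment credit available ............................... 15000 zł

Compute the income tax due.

Mainline income levy:
  95000 zł × 10% = 9500 zł
  21000 zł × 21% = 4410 zł
  1000 zł × 31% = 310 zł
  16600 zł × 38% = 6308 zł
  → 20528 zł
  Less investment credit 15000 zł → 5528 zł

Book-profits minimum tax:
  Adjusted income: 133600 zł + 27000 zł + 41100 zł + 2800 zł = 204500 zł
  Exemption: 204500 zł ≤ 242000 zł, so full 29000 zł applies
  Base: 204500 zł − 29000 zł = 175500 zł
  175500 zł × 16% = 28080 zł

28080 zł > 5528 zł, so the book-profits minimum tax is the binding amount.

28080 zł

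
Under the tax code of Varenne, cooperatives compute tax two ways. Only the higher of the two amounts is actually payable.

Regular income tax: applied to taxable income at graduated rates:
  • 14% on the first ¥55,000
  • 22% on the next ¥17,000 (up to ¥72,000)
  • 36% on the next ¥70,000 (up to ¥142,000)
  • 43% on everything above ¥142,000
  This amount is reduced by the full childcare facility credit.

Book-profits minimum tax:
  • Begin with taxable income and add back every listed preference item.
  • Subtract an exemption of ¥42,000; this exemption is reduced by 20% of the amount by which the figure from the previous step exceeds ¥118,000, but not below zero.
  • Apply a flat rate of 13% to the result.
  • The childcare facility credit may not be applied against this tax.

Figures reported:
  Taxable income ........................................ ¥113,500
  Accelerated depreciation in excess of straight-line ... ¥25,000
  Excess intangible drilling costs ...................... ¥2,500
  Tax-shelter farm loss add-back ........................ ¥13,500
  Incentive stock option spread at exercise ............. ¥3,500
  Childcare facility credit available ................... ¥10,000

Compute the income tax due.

¥16,380

Regular income tax:
  ¥55,000 × 14% = ¥7,700
  ¥17,000 × 22% = ¥3,740
  ¥41,500 × 36% = ¥14,940
  → ¥26,380
  Less childcare facility credit ¥10,000 → ¥16,380

Book-profits minimum tax:
  Adjusted income: ¥113,500 + ¥25,000 + ¥2,500 + ¥13,500 + ¥3,500 = ¥158,000
  Exemption: ¥42,000 − 20% × (¥158,000 − ¥118,000) = ¥42,000 − ¥8,000 = ¥34,000
  Base: ¥158,000 − ¥34,000 = ¥124,000
  ¥124,000 × 13% = ¥16,120

¥16,380 > ¥16,120, so the regular income tax governs.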